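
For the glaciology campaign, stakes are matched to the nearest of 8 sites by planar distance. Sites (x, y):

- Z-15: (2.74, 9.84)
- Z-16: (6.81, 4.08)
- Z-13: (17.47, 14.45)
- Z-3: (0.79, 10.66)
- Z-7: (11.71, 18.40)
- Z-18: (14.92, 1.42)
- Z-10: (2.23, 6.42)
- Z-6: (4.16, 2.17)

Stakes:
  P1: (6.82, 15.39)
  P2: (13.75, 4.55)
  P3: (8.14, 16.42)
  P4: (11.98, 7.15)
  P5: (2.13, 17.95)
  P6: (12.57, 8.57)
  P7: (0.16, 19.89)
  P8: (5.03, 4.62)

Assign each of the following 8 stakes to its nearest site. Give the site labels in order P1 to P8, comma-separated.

P1 → Z-7 (d²=32.97)
P2 → Z-18 (d²=11.17)
P3 → Z-7 (d²=16.67)
P4 → Z-16 (d²=36.15)
P5 → Z-3 (d²=54.94)
P6 → Z-16 (d²=53.34)
P7 → Z-3 (d²=85.59)
P8 → Z-16 (d²=3.46)

Z-7, Z-18, Z-7, Z-16, Z-3, Z-16, Z-3, Z-16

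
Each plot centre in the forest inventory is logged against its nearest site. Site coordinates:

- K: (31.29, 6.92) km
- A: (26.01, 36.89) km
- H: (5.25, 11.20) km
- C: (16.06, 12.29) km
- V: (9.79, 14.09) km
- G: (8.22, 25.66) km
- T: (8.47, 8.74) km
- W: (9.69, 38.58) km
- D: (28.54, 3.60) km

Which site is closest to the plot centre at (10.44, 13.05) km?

Squared distances to each site:
K: 472.299; A: 810.771; H: 30.359; C: 32.162; V: 1.504; G: 163.940; T: 22.457; W: 652.343; D: 416.913.
Minimum at V.

V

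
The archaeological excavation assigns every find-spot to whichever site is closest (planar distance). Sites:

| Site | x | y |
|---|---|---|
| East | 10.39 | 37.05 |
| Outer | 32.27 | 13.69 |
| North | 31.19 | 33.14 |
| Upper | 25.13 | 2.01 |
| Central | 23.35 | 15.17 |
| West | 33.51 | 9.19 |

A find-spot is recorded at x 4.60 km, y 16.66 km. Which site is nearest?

Central

Squared distances to each site:
East: 449.276; Outer: 774.450; North: 978.619; Upper: 636.103; Central: 353.783; West: 891.589.
Minimum at Central.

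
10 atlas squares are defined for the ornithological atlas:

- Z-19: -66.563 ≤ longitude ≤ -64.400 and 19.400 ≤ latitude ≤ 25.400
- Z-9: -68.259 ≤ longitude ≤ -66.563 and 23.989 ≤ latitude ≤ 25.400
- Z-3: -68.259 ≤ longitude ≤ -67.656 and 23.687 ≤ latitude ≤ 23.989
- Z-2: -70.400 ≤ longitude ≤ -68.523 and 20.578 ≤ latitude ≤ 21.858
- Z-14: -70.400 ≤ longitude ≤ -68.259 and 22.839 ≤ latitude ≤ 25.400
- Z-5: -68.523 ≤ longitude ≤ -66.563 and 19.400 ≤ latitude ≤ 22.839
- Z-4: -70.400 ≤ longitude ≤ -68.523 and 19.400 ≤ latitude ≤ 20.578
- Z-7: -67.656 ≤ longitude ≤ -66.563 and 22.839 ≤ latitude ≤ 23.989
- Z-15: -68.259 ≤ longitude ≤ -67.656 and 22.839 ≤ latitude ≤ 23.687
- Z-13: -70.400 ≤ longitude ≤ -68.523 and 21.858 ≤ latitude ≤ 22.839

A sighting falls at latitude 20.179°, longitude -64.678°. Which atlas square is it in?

The point has longitude = -64.678 and latitude = 20.179.
Only Z-19 satisfies -66.563 ≤ longitude ≤ -64.400 and 19.400 ≤ latitude ≤ 25.400.

Z-19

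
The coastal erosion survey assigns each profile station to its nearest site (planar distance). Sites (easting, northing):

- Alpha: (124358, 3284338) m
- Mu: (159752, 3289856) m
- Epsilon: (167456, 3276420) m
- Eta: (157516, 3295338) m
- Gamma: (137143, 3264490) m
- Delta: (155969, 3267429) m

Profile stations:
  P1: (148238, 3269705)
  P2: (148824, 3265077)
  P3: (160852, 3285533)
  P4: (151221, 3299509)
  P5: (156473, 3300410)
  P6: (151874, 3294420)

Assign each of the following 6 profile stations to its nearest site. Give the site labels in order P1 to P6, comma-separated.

Delta, Delta, Mu, Eta, Eta, Eta

P1 → Delta (d²=64948537.00)
P2 → Delta (d²=56582929.00)
P3 → Mu (d²=19898329.00)
P4 → Eta (d²=57024266.00)
P5 → Eta (d²=26813033.00)
P6 → Eta (d²=32674888.00)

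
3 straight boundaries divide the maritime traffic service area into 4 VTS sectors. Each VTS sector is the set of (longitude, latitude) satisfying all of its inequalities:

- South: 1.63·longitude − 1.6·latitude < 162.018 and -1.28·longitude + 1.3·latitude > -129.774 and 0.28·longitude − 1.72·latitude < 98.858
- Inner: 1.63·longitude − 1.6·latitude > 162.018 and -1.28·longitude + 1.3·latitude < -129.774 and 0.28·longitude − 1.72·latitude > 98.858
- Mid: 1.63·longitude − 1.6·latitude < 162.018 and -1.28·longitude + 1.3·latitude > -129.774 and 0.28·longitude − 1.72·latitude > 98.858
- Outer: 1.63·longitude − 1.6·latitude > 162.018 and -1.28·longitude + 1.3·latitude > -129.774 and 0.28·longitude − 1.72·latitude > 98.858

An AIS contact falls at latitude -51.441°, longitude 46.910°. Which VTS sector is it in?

1.63·46.910 − 1.6·-51.441 = 158.769, which is < 162.018
-1.28·46.910 + 1.3·-51.441 = -126.918, which is > -129.774
0.28·46.910 − 1.72·-51.441 = 101.613, which is > 98.858
This sign pattern matches Mid.

Mid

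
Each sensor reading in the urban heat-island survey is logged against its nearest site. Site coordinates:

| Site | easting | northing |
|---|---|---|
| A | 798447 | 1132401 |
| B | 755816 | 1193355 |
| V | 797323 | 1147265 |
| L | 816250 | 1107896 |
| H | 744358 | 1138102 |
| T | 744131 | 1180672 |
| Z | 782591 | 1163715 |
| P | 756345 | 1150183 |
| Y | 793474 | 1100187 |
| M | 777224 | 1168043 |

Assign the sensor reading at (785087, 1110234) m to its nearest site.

Squared distances to each site:
A: 669865489.000; B: 7765892082.000; V: 1521014657.000; L: 976598813.000; H: 2435476865.000; T: 6638905780.000; Z: 2866447377.000; P: 2422025165.000; Y: 171283978.000; M: 3403707250.000.
Minimum at Y.

Y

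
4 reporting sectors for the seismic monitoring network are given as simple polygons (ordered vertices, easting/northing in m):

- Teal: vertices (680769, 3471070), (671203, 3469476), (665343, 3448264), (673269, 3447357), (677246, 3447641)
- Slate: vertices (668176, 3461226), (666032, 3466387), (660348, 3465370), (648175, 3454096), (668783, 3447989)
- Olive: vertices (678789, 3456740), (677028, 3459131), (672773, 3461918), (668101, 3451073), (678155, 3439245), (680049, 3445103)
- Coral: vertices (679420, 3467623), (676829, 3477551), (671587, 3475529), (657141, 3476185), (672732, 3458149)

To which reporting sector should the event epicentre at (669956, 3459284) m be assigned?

Teal

Cast a ray rightward from (669956, 3459284). For each polygon, the edges (by vertex number in listed order) whose endpoints lie on opposite sides of northing = 3459284, where each meets that height, and whether that is right or left of the point:
Teal: 2–3 at easting≈668387.4 (left), 5–1 at easting≈678996.7 (right) → 1 crossing.
Slate: 3–4 at easting≈653776.7 (left), 5–1 at easting≈668265.1 (left) → 0 crossings.
Olive: 2–3 at easting≈676794.4 (right), 3–4 at easting≈671638.3 (right) → 2 crossings.
Coral: 4–5 at easting≈671750.9 (right), 5–1 at easting≈673533.2 (right) → 2 crossings.
Only Teal has an odd count, so the point is inside Teal.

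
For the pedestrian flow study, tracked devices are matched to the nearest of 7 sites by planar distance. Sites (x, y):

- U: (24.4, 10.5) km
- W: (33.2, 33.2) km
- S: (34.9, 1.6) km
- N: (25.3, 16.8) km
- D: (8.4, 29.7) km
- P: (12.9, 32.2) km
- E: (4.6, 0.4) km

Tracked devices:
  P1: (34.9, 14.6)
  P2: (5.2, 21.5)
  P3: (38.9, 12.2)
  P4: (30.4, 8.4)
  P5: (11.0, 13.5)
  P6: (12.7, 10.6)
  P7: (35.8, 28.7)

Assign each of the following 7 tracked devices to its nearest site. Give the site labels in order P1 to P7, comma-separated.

P1 → N (d²=97.00)
P2 → D (d²=77.48)
P3 → S (d²=128.36)
P4 → U (d²=40.41)
P5 → U (d²=188.56)
P6 → U (d²=136.90)
P7 → W (d²=27.01)

N, D, S, U, U, U, W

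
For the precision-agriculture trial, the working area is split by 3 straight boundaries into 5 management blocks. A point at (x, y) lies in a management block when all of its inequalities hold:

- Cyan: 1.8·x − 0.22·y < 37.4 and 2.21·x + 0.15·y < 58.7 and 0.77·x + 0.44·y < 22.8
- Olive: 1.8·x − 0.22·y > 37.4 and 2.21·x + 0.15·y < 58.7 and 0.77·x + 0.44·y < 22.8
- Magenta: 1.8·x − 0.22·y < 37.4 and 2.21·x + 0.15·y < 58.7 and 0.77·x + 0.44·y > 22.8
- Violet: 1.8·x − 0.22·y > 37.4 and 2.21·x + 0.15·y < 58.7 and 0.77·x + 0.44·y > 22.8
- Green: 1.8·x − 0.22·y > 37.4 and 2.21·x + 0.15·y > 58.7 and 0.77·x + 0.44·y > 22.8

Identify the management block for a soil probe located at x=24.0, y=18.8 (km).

1.8·24.0 − 0.22·18.8 = 39.064, which is > 37.4
2.21·24.0 + 0.15·18.8 = 55.860, which is < 58.7
0.77·24.0 + 0.44·18.8 = 26.752, which is > 22.8
This sign pattern matches Violet.

Violet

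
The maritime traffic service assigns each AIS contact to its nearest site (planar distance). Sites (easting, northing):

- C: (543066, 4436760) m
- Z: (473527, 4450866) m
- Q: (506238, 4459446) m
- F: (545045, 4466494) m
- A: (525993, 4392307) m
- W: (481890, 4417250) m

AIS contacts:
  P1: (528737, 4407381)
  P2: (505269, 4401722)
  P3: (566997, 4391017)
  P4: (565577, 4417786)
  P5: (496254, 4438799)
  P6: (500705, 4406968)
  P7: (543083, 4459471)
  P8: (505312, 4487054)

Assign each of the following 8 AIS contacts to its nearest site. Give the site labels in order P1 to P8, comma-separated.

A, A, A, C, Q, W, F, Q

P1 → A (d²=234755012.00)
P2 → A (d²=518126401.00)
P3 → A (d²=1682992116.00)
P4 → C (d²=866757797.00)
P5 → Q (d²=525978865.00)
P6 → W (d²=459723749.00)
P7 → F (d²=53171973.00)
P8 → Q (d²=763059140.00)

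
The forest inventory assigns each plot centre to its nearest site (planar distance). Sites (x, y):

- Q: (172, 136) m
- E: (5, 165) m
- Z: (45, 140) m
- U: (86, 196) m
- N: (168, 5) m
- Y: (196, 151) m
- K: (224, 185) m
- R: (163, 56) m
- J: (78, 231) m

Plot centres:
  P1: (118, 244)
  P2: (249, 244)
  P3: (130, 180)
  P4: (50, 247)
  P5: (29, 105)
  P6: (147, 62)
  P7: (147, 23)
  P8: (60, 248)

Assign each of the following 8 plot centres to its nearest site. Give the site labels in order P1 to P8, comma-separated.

J, K, U, J, Z, R, N, J

P1 → J (d²=1769.00)
P2 → K (d²=4106.00)
P3 → U (d²=2192.00)
P4 → J (d²=1040.00)
P5 → Z (d²=1481.00)
P6 → R (d²=292.00)
P7 → N (d²=765.00)
P8 → J (d²=613.00)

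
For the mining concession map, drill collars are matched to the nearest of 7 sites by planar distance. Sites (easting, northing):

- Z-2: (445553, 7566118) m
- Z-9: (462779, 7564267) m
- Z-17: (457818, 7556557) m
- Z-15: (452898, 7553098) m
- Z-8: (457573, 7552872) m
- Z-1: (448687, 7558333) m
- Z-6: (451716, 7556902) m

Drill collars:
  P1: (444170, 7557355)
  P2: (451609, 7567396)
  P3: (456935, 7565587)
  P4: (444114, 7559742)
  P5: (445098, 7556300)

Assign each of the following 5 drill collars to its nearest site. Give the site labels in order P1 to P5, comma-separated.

Z-1, Z-2, Z-9, Z-1, Z-1

P1 → Z-1 (d²=21359773.00)
P2 → Z-2 (d²=38308420.00)
P3 → Z-9 (d²=35894736.00)
P4 → Z-1 (d²=22897610.00)
P5 → Z-1 (d²=17014010.00)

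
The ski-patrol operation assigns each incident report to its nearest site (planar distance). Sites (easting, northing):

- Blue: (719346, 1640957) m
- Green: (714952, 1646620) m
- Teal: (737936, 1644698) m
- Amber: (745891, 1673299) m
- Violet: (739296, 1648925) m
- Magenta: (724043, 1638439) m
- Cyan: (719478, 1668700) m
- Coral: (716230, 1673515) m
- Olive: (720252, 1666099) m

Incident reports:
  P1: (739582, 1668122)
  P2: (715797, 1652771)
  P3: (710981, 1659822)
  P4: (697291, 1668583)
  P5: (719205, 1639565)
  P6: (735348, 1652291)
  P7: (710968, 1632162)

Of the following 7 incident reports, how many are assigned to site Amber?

1

P1 → Amber
P2 → Green
P3 → Olive
P4 → Coral
P5 → Blue
P6 → Violet
P7 → Blue
1 of the 7 goes to Amber.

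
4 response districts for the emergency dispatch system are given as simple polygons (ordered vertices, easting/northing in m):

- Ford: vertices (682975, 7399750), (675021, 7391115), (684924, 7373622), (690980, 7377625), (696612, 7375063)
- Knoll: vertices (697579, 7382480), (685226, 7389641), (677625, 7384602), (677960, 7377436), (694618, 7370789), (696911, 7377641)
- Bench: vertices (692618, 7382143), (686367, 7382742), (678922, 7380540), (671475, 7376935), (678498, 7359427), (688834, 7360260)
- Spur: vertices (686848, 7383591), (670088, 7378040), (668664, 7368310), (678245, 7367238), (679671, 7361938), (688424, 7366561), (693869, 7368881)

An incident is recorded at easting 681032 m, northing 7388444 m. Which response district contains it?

Cast a ray rightward from (681032, 7388444). For each polygon, the edges (by vertex number in listed order) whose endpoints lie on opposite sides of northing = 7388444, where each meets that height, and whether that is right or left of the point:
Ford: 2–3 at easting≈676533.1 (left), 5–1 at easting≈689220.4 (right) → 1 crossing.
Knoll: 1–2 at easting≈687290.9 (right), 2–3 at easting≈683420.4 (right) → 2 crossings.
Bench: no edge straddles that height → 0 crossings.
Spur: no edge straddles that height → 0 crossings.
Only Ford has an odd count, so the point is inside Ford.

Ford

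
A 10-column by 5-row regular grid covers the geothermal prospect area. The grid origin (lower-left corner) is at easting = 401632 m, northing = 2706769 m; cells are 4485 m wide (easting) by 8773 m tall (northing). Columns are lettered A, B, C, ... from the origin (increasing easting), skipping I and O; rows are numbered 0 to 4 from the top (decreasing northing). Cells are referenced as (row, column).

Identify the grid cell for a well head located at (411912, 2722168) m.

(3, C)

Column index: ⌊(411912 − 401632) / 4485⌋ = ⌊2.292⌋ = 2 → column C
Row offset from origin: ⌊(2722168 − 2706769) / 8773⌋ = ⌊1.755⌋ = 1 → row 3 (counted from top)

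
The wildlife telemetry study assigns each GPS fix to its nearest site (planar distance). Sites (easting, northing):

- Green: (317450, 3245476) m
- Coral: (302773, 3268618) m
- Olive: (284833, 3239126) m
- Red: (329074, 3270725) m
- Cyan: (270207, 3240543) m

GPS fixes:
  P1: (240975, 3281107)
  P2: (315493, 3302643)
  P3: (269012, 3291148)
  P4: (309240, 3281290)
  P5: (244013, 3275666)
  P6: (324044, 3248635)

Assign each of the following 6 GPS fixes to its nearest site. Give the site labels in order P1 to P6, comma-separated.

P1 → Cyan (d²=2499947920.00)
P2 → Red (d²=1203202285.00)
P3 → Coral (d²=1647406021.00)
P4 → Coral (d²=202401673.00)
P5 → Cyan (d²=1919750765.00)
P6 → Green (d²=53460117.00)

Cyan, Red, Coral, Coral, Cyan, Green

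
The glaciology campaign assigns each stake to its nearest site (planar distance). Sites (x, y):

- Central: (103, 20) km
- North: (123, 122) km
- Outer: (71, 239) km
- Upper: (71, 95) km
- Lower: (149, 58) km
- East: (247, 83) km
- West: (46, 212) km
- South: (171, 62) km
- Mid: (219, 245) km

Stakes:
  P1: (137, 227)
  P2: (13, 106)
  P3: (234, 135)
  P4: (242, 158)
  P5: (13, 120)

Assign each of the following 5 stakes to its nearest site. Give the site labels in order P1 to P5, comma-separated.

P1 → Outer (d²=4500.00)
P2 → Upper (d²=3485.00)
P3 → East (d²=2873.00)
P4 → East (d²=5650.00)
P5 → Upper (d²=3989.00)

Outer, Upper, East, East, Upper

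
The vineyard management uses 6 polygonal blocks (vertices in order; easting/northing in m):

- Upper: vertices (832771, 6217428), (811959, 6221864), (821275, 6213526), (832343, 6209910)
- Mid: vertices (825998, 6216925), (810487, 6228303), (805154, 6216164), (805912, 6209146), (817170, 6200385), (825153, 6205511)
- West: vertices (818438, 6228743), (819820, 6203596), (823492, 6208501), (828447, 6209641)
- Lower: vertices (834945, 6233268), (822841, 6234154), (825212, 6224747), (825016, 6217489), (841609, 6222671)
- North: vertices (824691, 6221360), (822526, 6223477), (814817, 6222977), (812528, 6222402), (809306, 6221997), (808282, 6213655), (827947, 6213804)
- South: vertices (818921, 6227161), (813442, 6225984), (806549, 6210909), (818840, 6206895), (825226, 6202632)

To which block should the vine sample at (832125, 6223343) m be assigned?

Cast a ray rightward from (832125, 6223343). For each polygon, the edges (by vertex number in listed order) whose endpoints lie on opposite sides of northing = 6223343, where each meets that height, and whether that is right or left of the point:
Upper: no edge straddles that height → 0 crossings.
Mid: 1–2 at easting≈817248.7 (left), 2–3 at easting≈808307.9 (left) → 0 crossings.
West: 1–2 at easting≈818734.8 (left), 4–1 at easting≈821267.5 (left) → 0 crossings.
Lower: 3–4 at easting≈825174.1 (left), 5–1 at easting≈841186.4 (right) → 1 crossing.
North: 1–2 at easting≈822663.0 (left), 2–3 at easting≈820460.0 (left) → 0 crossings.
South: 2–3 at easting≈812234.4 (left), 5–1 at easting≈819902.4 (left) → 0 crossings.
Only Lower has an odd count, so the point is inside Lower.

Lower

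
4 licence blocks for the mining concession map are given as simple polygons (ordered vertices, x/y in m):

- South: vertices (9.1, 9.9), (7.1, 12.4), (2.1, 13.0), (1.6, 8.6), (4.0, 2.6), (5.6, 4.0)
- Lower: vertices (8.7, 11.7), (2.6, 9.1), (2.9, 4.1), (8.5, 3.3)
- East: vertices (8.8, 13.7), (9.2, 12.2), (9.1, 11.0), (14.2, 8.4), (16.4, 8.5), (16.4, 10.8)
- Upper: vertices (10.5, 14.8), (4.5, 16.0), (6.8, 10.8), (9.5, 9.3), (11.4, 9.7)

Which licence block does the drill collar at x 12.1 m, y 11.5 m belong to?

Cast a ray rightward from (12.1, 11.5). For each polygon, the edges (by vertex number in listed order) whose endpoints lie on opposite sides of y = 11.5, where each meets that height, and whether that is right or left of the point:
South: 1–2 at x≈7.82 (left), 3–4 at x≈1.93 (left) → 0 crossings.
Lower: 1–2 at x≈8.23 (left), 4–1 at x≈8.70 (left) → 0 crossings.
East: 2–3 at x≈9.14 (left), 6–1 at x≈14.57 (right) → 1 crossing.
Upper: 2–3 at x≈6.49 (left), 5–1 at x≈11.08 (left) → 0 crossings.
Only East has an odd count, so the point is inside East.

East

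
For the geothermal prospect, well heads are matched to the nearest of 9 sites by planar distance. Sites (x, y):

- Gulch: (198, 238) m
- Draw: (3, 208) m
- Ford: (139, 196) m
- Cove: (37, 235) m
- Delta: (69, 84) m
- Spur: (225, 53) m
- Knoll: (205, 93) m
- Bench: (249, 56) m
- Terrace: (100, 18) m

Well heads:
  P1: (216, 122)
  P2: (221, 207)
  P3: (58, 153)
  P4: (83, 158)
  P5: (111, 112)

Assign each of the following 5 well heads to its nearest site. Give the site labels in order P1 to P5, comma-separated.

P1 → Knoll (d²=962.00)
P2 → Gulch (d²=1490.00)
P3 → Delta (d²=4882.00)
P4 → Ford (d²=4580.00)
P5 → Delta (d²=2548.00)

Knoll, Gulch, Delta, Ford, Delta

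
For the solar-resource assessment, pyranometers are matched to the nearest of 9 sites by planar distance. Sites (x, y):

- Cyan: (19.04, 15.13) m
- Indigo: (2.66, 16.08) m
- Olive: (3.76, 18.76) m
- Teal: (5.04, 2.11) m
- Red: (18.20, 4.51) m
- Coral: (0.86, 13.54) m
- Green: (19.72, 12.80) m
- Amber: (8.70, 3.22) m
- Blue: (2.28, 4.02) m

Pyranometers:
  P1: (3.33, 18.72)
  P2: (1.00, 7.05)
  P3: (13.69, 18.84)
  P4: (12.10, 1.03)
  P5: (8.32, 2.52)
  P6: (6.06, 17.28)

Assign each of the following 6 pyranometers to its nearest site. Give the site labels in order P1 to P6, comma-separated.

P1 → Olive (d²=0.19)
P2 → Blue (d²=10.82)
P3 → Cyan (d²=42.39)
P4 → Amber (d²=16.36)
P5 → Amber (d²=0.63)
P6 → Olive (d²=7.48)

Olive, Blue, Cyan, Amber, Amber, Olive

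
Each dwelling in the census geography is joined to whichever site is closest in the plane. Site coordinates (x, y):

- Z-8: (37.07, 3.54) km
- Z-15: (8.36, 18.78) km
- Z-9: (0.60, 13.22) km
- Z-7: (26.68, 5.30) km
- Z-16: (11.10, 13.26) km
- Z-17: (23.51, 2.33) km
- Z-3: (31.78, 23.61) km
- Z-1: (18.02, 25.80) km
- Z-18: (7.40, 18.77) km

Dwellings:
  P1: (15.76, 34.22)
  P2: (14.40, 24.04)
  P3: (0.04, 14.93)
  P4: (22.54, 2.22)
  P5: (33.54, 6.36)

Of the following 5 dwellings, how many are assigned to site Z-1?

2

P1 → Z-1
P2 → Z-1
P3 → Z-9
P4 → Z-17
P5 → Z-8
2 of the 5 go to Z-1.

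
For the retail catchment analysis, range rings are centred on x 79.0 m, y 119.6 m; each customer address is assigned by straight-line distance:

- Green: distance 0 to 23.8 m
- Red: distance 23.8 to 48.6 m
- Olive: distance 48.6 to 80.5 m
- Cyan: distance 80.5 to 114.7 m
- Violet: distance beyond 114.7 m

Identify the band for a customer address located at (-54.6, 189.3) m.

Violet

Distance = √((-54.6−79.0)² + (189.3−119.6)²) = √(17848.960 + 4858.090) = 150.689 m.
114.7 ≤ 150.689 < ∞ → Violet.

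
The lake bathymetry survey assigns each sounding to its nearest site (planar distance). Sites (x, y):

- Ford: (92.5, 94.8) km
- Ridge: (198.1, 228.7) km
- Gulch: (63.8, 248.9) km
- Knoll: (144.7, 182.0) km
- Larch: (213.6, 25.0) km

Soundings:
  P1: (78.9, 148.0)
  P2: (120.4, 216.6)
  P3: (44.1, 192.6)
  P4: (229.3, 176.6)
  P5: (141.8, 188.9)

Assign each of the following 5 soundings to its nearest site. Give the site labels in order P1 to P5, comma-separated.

P1 → Ford (d²=3015.20)
P2 → Knoll (d²=1787.65)
P3 → Gulch (d²=3557.78)
P4 → Ridge (d²=3687.85)
P5 → Knoll (d²=56.02)

Ford, Knoll, Gulch, Ridge, Knoll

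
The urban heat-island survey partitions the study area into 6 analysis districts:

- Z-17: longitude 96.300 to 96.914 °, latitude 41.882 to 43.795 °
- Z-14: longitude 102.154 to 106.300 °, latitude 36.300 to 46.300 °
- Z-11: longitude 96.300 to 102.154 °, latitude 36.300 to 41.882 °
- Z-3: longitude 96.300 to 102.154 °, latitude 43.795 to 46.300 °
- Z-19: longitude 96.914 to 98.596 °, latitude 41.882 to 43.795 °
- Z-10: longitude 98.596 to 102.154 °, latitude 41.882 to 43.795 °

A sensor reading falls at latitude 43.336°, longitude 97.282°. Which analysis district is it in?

Z-19

The point has longitude = 97.282 and latitude = 43.336.
Only Z-19 satisfies 96.914 ≤ longitude ≤ 98.596 and 41.882 ≤ latitude ≤ 43.795.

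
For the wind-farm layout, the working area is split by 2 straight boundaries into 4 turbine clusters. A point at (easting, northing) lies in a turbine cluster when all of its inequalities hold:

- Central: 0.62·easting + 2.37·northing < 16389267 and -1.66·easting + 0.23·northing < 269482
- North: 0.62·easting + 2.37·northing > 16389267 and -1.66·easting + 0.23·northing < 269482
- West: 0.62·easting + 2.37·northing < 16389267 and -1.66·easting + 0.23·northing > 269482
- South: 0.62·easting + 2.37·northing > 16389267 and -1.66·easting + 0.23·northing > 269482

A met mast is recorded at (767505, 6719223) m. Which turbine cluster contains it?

South

0.62·767505 + 2.37·6719223 = 16400411.610, which is > 16389267
-1.66·767505 + 0.23·6719223 = 271362.990, which is > 269482
This sign pattern matches South.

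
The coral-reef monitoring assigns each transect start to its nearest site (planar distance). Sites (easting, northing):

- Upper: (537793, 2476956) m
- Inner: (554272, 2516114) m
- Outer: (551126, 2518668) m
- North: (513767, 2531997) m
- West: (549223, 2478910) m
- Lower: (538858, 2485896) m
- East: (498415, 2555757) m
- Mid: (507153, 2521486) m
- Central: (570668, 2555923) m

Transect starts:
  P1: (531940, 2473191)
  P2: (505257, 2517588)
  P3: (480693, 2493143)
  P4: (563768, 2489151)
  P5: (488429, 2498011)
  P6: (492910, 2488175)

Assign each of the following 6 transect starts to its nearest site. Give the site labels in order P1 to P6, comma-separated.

P1 → Upper (d²=48432834.00)
P2 → Mid (d²=18789220.00)
P3 → Mid (d²=1503457249.00)
P4 → West (d²=316435106.00)
P5 → Mid (d²=901663801.00)
P6 → Mid (d²=1312485770.00)

Upper, Mid, Mid, West, Mid, Mid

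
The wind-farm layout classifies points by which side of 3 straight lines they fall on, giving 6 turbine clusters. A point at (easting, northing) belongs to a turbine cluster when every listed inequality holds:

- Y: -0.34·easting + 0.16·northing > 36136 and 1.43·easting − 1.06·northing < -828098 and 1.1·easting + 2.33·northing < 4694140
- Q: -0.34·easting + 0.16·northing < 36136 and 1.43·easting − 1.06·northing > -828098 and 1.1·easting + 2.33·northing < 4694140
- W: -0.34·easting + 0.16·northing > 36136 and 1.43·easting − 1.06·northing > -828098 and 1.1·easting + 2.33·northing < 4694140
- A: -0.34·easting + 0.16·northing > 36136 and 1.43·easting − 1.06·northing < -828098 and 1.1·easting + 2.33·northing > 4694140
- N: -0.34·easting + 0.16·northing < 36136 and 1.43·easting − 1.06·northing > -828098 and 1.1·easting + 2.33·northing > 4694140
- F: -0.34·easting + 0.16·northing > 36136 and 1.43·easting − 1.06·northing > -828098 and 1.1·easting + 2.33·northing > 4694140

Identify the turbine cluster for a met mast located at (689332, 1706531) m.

-0.34·689332 + 0.16·1706531 = 38672.080, which is > 36136
1.43·689332 − 1.06·1706531 = -823178.100, which is > -828098
1.1·689332 + 2.33·1706531 = 4734482.430, which is > 4694140
This sign pattern matches F.

F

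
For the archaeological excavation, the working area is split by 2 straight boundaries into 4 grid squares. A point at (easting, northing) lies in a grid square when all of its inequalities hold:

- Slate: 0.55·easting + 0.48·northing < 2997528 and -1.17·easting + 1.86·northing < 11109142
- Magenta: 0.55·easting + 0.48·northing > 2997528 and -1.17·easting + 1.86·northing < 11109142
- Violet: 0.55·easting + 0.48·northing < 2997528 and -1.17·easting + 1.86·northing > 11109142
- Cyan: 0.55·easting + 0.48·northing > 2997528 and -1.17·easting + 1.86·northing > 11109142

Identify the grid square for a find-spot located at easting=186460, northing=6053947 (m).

Magenta

0.55·186460 + 0.48·6053947 = 3008447.560, which is > 2997528
-1.17·186460 + 1.86·6053947 = 11042183.220, which is < 11109142
This sign pattern matches Magenta.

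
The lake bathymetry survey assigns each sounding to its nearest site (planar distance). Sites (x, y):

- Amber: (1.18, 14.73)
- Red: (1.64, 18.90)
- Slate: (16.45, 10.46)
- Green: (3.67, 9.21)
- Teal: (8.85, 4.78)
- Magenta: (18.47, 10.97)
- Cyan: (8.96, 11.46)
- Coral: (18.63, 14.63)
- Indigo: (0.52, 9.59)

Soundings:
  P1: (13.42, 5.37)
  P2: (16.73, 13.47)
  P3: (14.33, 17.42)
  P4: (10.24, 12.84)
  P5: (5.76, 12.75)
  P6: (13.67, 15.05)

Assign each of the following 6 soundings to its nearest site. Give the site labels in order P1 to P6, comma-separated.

P1 → Teal (d²=21.23)
P2 → Coral (d²=4.96)
P3 → Coral (d²=26.27)
P4 → Cyan (d²=3.54)
P5 → Cyan (d²=11.90)
P6 → Coral (d²=24.78)

Teal, Coral, Coral, Cyan, Cyan, Coral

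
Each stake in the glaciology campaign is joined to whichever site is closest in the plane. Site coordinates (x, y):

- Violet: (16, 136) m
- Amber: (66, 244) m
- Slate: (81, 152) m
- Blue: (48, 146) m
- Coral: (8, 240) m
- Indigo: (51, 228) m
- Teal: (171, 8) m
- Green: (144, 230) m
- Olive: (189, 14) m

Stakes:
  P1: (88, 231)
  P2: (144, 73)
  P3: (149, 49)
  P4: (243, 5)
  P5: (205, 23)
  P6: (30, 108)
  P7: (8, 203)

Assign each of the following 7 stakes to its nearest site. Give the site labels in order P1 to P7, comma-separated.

P1 → Amber (d²=653.00)
P2 → Teal (d²=4954.00)
P3 → Teal (d²=2165.00)
P4 → Olive (d²=2997.00)
P5 → Olive (d²=337.00)
P6 → Violet (d²=980.00)
P7 → Coral (d²=1369.00)

Amber, Teal, Teal, Olive, Olive, Violet, Coral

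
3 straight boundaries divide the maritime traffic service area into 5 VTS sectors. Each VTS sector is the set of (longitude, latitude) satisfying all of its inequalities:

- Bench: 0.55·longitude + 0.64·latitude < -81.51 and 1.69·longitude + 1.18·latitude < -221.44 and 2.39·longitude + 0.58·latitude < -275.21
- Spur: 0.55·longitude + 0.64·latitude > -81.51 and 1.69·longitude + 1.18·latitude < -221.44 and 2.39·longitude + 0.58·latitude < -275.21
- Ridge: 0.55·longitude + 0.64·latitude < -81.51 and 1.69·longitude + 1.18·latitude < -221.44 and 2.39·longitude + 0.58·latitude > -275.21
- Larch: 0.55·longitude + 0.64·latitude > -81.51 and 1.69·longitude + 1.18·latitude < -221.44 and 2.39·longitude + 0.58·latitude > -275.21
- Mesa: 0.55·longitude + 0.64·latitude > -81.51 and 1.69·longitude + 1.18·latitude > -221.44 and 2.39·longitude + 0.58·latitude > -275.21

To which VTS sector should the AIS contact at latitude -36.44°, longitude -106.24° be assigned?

0.55·-106.24 + 0.64·-36.44 = -81.754, which is < -81.51
1.69·-106.24 + 1.18·-36.44 = -222.545, which is < -221.44
2.39·-106.24 + 0.58·-36.44 = -275.049, which is > -275.21
This sign pattern matches Ridge.

Ridge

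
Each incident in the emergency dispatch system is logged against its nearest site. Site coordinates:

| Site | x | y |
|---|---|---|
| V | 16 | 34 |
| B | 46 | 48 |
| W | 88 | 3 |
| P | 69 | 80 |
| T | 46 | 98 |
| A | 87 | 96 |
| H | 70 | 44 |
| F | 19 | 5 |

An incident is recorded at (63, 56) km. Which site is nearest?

Squared distances to each site:
V: 2693.000; B: 353.000; W: 3434.000; P: 612.000; T: 2053.000; A: 2176.000; H: 193.000; F: 4537.000.
Minimum at H.

H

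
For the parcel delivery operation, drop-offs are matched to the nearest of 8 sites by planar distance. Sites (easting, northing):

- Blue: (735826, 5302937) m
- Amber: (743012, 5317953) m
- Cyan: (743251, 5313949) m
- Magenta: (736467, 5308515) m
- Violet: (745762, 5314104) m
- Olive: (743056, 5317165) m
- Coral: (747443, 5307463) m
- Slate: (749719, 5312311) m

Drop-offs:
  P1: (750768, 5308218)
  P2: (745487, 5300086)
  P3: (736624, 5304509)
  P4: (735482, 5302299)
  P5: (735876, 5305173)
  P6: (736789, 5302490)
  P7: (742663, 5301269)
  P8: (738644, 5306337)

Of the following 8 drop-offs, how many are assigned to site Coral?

P1 → Coral
P2 → Coral
P3 → Blue
P4 → Blue
P5 → Blue
P6 → Blue
P7 → Blue
P8 → Magenta
2 of the 8 go to Coral.

2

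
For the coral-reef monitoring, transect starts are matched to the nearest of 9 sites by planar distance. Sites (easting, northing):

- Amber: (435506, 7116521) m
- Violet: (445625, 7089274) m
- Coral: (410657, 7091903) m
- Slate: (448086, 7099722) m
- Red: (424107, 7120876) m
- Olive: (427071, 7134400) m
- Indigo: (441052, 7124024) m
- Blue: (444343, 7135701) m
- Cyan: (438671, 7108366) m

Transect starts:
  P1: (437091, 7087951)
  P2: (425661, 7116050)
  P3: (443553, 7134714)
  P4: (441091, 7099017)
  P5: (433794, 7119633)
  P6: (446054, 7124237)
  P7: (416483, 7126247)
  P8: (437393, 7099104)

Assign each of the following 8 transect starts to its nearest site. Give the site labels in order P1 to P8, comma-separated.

Violet, Red, Blue, Slate, Amber, Indigo, Red, Cyan

P1 → Violet (d²=74579485.00)
P2 → Red (d²=25705192.00)
P3 → Blue (d²=1598269.00)
P4 → Slate (d²=49427050.00)
P5 → Amber (d²=12615488.00)
P6 → Indigo (d²=25065373.00)
P7 → Red (d²=86973017.00)
P8 → Cyan (d²=87417928.00)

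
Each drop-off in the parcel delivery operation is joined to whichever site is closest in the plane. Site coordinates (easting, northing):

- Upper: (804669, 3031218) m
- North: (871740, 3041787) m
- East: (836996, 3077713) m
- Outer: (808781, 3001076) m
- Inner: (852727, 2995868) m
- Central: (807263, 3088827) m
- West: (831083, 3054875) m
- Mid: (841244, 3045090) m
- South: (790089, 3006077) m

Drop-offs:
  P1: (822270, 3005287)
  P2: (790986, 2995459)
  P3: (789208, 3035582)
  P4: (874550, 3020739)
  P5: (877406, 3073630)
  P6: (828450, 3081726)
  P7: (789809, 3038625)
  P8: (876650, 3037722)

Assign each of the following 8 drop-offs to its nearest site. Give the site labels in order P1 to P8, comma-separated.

Outer, South, Upper, North, North, East, Upper, North

P1 → Outer (d²=199685642.00)
P2 → South (d²=113546533.00)
P3 → Upper (d²=258087017.00)
P4 → North (d²=450914404.00)
P5 → North (d²=1046080205.00)
P6 → East (d²=89138285.00)
P7 → Upper (d²=275683249.00)
P8 → North (d²=40632325.00)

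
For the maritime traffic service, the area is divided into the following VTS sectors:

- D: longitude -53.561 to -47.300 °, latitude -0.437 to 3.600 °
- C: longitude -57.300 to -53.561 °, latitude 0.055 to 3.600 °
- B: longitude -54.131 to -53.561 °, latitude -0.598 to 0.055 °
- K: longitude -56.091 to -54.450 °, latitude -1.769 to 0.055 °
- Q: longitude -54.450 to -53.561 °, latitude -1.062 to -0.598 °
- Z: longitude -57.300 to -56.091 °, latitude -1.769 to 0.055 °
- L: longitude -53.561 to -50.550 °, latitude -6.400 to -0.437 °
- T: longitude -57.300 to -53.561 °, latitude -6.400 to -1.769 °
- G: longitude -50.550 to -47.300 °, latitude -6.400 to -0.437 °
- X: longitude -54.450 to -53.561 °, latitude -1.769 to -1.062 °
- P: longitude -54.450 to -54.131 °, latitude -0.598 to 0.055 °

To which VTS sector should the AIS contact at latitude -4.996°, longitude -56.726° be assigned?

The point has longitude = -56.726 and latitude = -4.996.
Only T satisfies -57.300 ≤ longitude ≤ -53.561 and -6.400 ≤ latitude ≤ -1.769.

T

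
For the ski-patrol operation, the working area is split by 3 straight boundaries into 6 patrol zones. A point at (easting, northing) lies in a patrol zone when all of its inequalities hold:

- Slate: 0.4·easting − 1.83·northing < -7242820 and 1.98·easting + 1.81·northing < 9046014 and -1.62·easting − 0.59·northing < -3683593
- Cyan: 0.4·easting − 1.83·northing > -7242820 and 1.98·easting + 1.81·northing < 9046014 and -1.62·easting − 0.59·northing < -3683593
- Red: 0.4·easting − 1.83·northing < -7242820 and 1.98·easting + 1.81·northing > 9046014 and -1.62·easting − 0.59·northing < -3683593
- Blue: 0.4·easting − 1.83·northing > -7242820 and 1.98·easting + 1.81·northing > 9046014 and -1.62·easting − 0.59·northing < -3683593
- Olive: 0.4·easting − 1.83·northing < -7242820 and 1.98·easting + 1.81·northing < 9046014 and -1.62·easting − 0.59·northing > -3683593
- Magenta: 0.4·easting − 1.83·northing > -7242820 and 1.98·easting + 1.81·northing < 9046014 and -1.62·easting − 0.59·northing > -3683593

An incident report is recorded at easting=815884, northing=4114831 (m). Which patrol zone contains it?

0.4·815884 − 1.83·4114831 = -7203787.130, which is > -7242820
1.98·815884 + 1.81·4114831 = 9063294.430, which is > 9046014
-1.62·815884 − 0.59·4114831 = -3749482.370, which is < -3683593
This sign pattern matches Blue.

Blue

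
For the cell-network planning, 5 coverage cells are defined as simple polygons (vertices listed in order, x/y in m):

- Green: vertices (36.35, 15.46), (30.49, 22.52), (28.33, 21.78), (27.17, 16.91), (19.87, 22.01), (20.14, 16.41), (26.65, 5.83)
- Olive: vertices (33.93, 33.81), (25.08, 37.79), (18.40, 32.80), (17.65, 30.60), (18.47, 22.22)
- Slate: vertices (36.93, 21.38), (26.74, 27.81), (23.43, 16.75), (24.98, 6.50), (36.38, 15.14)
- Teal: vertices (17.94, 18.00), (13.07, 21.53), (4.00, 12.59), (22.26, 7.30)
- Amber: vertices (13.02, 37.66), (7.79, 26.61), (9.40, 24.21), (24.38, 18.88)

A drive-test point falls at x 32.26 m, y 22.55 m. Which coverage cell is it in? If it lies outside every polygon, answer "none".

Cast a ray rightward from (32.26, 22.55). For each polygon, the edges (by vertex number in listed order) whose endpoints lie on opposite sides of y = 22.55, where each meets that height, and whether that is right or left of the point:
Green: no edge straddles that height → 0 crossings.
Olive: 4–5 at x≈18.438 (left), 5–1 at x≈18.910 (left) → 0 crossings.
Slate: 1–2 at x≈35.076 (right), 2–3 at x≈25.166 (left) → 1 crossing.
Teal: no edge straddles that height → 0 crossings.
Amber: 3–4 at x≈14.065 (left), 4–1 at x≈22.160 (left) → 0 crossings.
Only Slate has an odd count, so the point is inside Slate.

Slate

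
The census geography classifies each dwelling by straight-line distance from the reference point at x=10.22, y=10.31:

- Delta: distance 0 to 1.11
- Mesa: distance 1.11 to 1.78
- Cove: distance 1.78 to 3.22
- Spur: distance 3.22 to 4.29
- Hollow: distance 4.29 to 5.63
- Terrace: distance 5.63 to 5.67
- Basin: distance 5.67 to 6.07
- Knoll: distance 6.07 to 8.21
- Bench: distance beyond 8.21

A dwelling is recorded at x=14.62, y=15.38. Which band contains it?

Distance = √((14.62−10.22)² + (15.38−10.31)²) = √(19.360 + 25.705) = 6.713.
6.07 ≤ 6.713 < 8.21 → Knoll.

Knoll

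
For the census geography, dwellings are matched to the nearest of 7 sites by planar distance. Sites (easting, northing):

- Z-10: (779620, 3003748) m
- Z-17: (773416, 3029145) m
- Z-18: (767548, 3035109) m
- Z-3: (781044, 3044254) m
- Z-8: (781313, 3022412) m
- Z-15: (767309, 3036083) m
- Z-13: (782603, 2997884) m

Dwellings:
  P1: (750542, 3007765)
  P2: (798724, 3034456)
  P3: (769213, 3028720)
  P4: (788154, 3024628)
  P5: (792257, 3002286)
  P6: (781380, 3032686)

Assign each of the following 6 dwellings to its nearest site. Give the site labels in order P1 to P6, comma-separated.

Z-10, Z-3, Z-17, Z-8, Z-13, Z-17

P1 → Z-10 (d²=861666373.00)
P2 → Z-3 (d²=408583204.00)
P3 → Z-17 (d²=17845834.00)
P4 → Z-8 (d²=51709937.00)
P5 → Z-13 (d²=112577320.00)
P6 → Z-17 (d²=75963977.00)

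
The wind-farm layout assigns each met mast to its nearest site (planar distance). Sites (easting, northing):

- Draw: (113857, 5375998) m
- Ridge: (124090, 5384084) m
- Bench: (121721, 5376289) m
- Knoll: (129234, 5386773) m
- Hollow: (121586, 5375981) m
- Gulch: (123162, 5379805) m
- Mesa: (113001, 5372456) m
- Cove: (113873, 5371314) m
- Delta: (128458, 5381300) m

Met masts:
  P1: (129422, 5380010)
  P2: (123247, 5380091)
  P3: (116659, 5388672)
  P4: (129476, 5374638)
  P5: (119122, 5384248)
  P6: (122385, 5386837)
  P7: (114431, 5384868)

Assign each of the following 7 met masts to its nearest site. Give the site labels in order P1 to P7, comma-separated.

Delta, Gulch, Ridge, Delta, Ridge, Ridge, Draw

P1 → Delta (d²=2593396.00)
P2 → Gulch (d²=89021.00)
P3 → Ridge (d²=76269505.00)
P4 → Delta (d²=45418568.00)
P5 → Ridge (d²=24707920.00)
P6 → Ridge (d²=10486034.00)
P7 → Draw (d²=79006376.00)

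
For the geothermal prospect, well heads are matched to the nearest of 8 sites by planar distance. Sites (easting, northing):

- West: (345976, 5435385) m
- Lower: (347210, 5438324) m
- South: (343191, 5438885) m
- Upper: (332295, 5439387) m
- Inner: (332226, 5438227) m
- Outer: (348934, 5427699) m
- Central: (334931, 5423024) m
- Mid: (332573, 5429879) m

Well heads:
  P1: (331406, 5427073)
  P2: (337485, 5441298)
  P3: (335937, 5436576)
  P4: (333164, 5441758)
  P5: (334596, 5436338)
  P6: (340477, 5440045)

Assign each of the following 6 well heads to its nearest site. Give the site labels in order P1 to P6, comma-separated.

Mid, Upper, Inner, Upper, Inner, South

P1 → Mid (d²=9235525.00)
P2 → Upper (d²=30588021.00)
P3 → Inner (d²=16497322.00)
P4 → Upper (d²=6376802.00)
P5 → Inner (d²=9185221.00)
P6 → South (d²=8711396.00)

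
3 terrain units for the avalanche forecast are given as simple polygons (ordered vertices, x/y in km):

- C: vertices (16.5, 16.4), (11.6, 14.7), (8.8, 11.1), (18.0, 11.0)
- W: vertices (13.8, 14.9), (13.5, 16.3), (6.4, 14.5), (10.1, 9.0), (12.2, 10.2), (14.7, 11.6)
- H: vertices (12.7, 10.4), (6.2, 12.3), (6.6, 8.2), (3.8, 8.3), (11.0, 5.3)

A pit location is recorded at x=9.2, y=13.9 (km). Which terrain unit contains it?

Cast a ray rightward from (9.2, 13.9). For each polygon, the edges (by vertex number in listed order) whose endpoints lie on opposite sides of y = 13.9, where each meets that height, and whether that is right or left of the point:
C: 2–3 at x≈10.98 (right), 4–1 at x≈17.19 (right) → 2 crossings.
W: 3–4 at x≈6.80 (left), 6–1 at x≈14.07 (right) → 1 crossing.
H: no edge straddles that height → 0 crossings.
Only W has an odd count, so the point is inside W.

W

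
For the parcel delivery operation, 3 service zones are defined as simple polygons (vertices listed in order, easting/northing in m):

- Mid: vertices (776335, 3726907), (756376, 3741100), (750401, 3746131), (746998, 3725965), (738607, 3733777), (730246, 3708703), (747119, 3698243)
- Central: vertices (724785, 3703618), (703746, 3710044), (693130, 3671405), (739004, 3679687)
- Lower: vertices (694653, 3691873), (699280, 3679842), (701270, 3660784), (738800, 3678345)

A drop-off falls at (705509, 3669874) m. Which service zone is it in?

Cast a ray rightward from (705509, 3669874). For each polygon, the edges (by vertex number in listed order) whose endpoints lie on opposite sides of northing = 3669874, where each meets that height, and whether that is right or left of the point:
Mid: no edge straddles that height → 0 crossings.
Central: no edge straddles that height → 0 crossings.
Lower: 2–3 at easting≈700320.8 (left), 3–4 at easting≈720696.4 (right) → 1 crossing.
Only Lower has an odd count, so the point is inside Lower.

Lower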